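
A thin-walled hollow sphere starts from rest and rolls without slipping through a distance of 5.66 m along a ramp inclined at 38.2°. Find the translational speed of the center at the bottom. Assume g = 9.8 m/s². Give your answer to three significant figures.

v ≈ 6.42 m/s

Here I = (2/3)MR², so the shape factor k = I/(MR²) = 2/3.
Since it rolls without slipping, ω = v/R and KE = ½Mv² + ½Iω² = ½(1+k)Mv² = (5/6)Mv².
The vertical drop is h = L sinθ = 5.66 × sin38.2° = 3.5 m.
Energy conservation: Mgh = (5/6)Mv², so v = √(2gh/(1+k)) = √(2 × 9.8 × 3.5 / 1.667) ≈ 6.42 m/s.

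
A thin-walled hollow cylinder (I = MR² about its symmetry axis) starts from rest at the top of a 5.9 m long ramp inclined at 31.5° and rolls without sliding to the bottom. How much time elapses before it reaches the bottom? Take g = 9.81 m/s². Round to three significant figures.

With I = MR², the ratio k = I/(MR²) is 1.
Newton's second law down the slope: Mg sinθ − f = Ma. The torque equation fR = Iα (with α = a/R) gives f = kMa.
Hence a = g sinθ/(1+k) = 9.81×sin31.5°/2 = 2.563 m/s².
Starting from rest, L = ½at², so t = √(2L/a) = √(2×5.9/2.563) ≈ 2.15 s.

t ≈ 2.15 s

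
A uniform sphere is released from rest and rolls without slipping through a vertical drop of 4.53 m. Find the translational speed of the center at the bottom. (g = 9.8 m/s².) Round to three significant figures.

v ≈ 7.96 m/s

For this body I = (2/5)MR², i.e. k = I/(MR²) = 0.4.
Pure rolling means v = ωR; then KE = ½Mv² + ½I(v/R)² = ½(1+k)Mv² = (7/10)Mv².
Energy conservation: Mgh = (7/10)Mv², so v = √(2gh/(1+k)) = √(2 × 9.8 × 4.53 / 1.4) ≈ 7.96 m/s.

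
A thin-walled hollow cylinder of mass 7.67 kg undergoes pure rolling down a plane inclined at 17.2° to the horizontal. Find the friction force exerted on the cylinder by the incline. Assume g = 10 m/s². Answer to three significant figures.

f ≈ 11.3 N

Here I = MR², so the shape factor k = I/(MR²) = 1.
Newton's second law down the slope: Mg sinθ − f = Ma. The torque equation fR = Iα (with α = a/R) gives f = kMa.
Combining, a = g sinθ/(1+k) and f = kMa = kMg sinθ/(1+k).
f = 1 × 7.67 × 10 × sin17.2° / 2 ≈ 11.3 N.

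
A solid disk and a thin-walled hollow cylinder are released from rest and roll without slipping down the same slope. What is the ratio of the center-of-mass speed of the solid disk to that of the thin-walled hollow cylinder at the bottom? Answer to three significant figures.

Each satisfies Mgh = ½(1+k)Mv² with k = I/(MR²), so v ∝ 1/√(1+k).
For the solid disk k = 0.5; for the thin-walled hollow cylinder k = 1.
v₁/v₂ = √((1+k₂)/(1+k₁)) = √(2/1.5) ≈ 1.15.

v_ratio ≈ 1.15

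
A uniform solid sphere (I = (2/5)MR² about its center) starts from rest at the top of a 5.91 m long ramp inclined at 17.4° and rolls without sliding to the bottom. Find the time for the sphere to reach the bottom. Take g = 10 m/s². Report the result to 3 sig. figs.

t ≈ 2.35 s

The moment of inertia is (2/5)MR², giving k ≡ I/(MR²) = 0.4.
Translational: Mg sinθ − f = Ma. Rotational about the CM: fR = Iα = kMRa, so f = kMa.
Hence a = g sinθ/(1+k) = 10×sin17.4°/1.4 = 2.136 m/s².
With constant a from rest, t = √(2L/a) = √(2·5.91/2.136) ≈ 2.35 s.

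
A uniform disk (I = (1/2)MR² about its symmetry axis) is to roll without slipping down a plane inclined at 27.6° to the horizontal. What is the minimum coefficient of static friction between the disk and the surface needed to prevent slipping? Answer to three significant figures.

With I = (1/2)MR², the ratio k = I/(MR²) is 0.5.
Newton's second law down the slope: Mg sinθ − f = Ma. The torque equation fR = Iα (with α = a/R) gives f = kMa.
These give a = g sinθ/(1+k) and the required friction f = kMg sinθ/(1+k).
The normal force is N = Mg cosθ, so μ_min = f/N = k tanθ/(1+k).
μ_min = 0.5 × tan27.6° / 1.5 ≈ 0.174.

μ_min ≈ 0.174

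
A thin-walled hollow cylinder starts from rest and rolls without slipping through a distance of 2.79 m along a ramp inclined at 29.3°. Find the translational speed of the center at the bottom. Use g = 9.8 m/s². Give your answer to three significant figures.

Here I = MR², so the shape factor k = I/(MR²) = 1.
The rolling condition ω = v/R makes the rotational term ½I(v/R)² = ½kMv², so KE_total = ½(1+k)Mv² = Mv².
The vertical drop is h = L sinθ = 2.79 × sin29.3° = 1.365 m.
Energy conservation: Mgh = Mv², so v = √(2gh/(1+k)) = √(2 × 9.8 × 1.365 / 2) ≈ 3.66 m/s.

v ≈ 3.66 m/s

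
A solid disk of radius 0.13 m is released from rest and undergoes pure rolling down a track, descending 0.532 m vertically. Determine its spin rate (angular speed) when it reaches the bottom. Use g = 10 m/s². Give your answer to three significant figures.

ω ≈ 20.5 rad/s

For this body I = (1/2)MR², i.e. k = I/(MR²) = 0.5.
Since it rolls without slipping, ω = v/R and KE = ½Mv² + ½Iω² = ½(1+k)Mv² = (3/4)Mv².
Energy conservation Mgh = ½(1+k)Mv² gives v = √(2gh/(1+k)) = √(2 × 10 × 0.532 / 1.5) = 2.663 m/s.
Then ω = v/R = 2.663 / 0.13 ≈ 20.5 rad/s.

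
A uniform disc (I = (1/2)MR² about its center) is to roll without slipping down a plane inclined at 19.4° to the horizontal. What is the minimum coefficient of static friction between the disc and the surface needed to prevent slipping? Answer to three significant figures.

With I = (1/2)MR², the ratio k = I/(MR²) is 0.5.
Translational: Mg sinθ − f = Ma. Rotational about the CM: fR = Iα = kMRa, so f = kMa.
These give a = g sinθ/(1+k) and the required friction f = kMg sinθ/(1+k).
With N = Mg cosθ, the no-slip condition f ≤ μN gives μ_min = f/N = k tanθ/(1+k).
μ_min = 0.5 × tan19.4° / 1.5 ≈ 0.117.

μ_min ≈ 0.117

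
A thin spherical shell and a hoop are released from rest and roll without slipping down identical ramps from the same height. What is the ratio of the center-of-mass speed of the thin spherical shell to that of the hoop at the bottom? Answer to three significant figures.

v_ratio ≈ 1.10

Each satisfies Mgh = ½(1+k)Mv² with k = I/(MR²), so v ∝ 1/√(1+k).
For the thin spherical shell k = 2/3; for the hoop k = 1.
v₁/v₂ = √((1+k₂)/(1+k₁)) = √(2/1.667) ≈ 1.10.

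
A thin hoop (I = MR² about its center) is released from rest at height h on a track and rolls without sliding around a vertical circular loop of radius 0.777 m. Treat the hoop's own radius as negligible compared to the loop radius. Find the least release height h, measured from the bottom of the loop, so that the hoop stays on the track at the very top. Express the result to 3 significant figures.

Here I = MR², so the shape factor k = I/(MR²) = 1.
At the top of the loop, the minimum-contact condition is Mg = Mv_top²/r, so v_top² = gr.
With ω = v/R, the kinetic energy at speed v is ½(1+k)Mv² = Mv².
Energy conservation from release (height h) to the top (height 2r): Mgh = Mg(2r) + M·gr.
Thus h_min = 2r + (1+k)r/2 = r(2 + 2/2) = 0.777 × 3 ≈ 2.33 m.

h_min ≈ 2.33 m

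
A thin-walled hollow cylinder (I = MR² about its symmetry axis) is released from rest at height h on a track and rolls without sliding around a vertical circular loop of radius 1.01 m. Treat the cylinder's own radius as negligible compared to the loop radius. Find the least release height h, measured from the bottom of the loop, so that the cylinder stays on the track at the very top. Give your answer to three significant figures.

h_min ≈ 3.03 m

With I = MR², the ratio k = I/(MR²) is 1.
At the top of the loop, the minimum-contact condition is Mg = Mv_top²/r, so v_top² = gr.
With ω = v/R, the kinetic energy at speed v is ½(1+k)Mv² = Mv².
Energy conservation from release (height h) to the top (height 2r): Mgh = Mg(2r) + M·gr.
Thus h_min = 2r + (1+k)r/2 = r(2 + 2/2) = 1.01 × 3 ≈ 3.03 m.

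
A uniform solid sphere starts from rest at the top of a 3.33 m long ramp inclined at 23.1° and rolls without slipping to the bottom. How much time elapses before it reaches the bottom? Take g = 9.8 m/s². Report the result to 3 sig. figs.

The moment of inertia is (2/5)MR², giving k ≡ I/(MR²) = 0.4.
Translational: Mg sinθ − f = Ma. Rotational about the CM: fR = Iα = kMRa, so f = kMa.
Hence a = g sinθ/(1+k) = 9.8×sin23.1°/1.4 = 2.746 m/s².
With constant a from rest, t = √(2L/a) = √(2·3.33/2.746) ≈ 1.56 s.

t ≈ 1.56 s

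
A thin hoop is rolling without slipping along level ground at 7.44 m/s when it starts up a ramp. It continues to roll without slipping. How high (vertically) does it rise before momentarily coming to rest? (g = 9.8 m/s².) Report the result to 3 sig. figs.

h ≈ 5.65 m

For this body I = MR², i.e. k = I/(MR²) = 1.
Since it rolls without slipping, ω = v/R and KE = ½Mv² + ½Iω² = ½(1+k)Mv² = Mv².
At the top the kinetic energy is zero, so Mv₀² = Mgh.
Thus h = (1+k)v₀²/(2g) = 2 × 7.44² / (2 × 9.8) ≈ 5.65 m.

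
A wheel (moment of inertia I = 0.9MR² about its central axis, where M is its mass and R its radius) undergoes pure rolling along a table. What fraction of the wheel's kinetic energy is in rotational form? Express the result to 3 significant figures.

fraction ≈ 0.474

The moment of inertia is 0.9MR², giving k ≡ I/(MR²) = 0.9.
With ω = v/R, KE_trans = ½Mv² and KE_rot = ½Iω² = ½kMv², so KE_total = ½(1+k)Mv².
The rotational fraction is therefore k/(1+k) = 0.9/1.9 ≈ 0.474.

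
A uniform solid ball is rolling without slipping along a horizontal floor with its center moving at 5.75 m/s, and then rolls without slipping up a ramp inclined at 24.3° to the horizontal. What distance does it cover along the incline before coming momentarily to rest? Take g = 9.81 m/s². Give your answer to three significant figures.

For this body I = (2/5)MR², i.e. k = I/(MR²) = 0.4.
Pure rolling means v = ωR; then KE = ½Mv² + ½I(v/R)² = ½(1+k)Mv² = (7/10)Mv².
Setting this equal to Mgh gives the vertical rise h = (1+k)v₀²/(2g) = 1.4×5.75²/(2×9.81) = 2.359 m.
Along the incline, d = h/sinθ = 2.359/sin24.3° ≈ 5.73 m.

d ≈ 5.73 m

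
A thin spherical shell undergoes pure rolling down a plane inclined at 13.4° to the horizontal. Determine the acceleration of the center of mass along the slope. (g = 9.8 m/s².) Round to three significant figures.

For this body I = (2/3)MR², i.e. k = I/(MR²) = 2/3.
Newton's second law down the slope: Mg sinθ − f = Ma. The torque equation fR = Iα (with α = a/R) gives f = kMa.
Eliminating f: Mg sinθ = (1+k)Ma, so a = g sinθ/(1+k) = 9.8 × sin13.4° / 1.667 ≈ 1.36 m/s².

a ≈ 1.36 m/s²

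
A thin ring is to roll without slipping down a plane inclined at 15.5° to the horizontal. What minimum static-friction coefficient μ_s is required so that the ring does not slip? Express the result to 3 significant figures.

μ_min ≈ 0.139

With I = MR², the ratio k = I/(MR²) is 1.
Newton's second law down the slope: Mg sinθ − f = Ma. The torque equation fR = Iα (with α = a/R) gives f = kMa.
These give a = g sinθ/(1+k) and the required friction f = kMg sinθ/(1+k).
The normal force is N = Mg cosθ, so μ_min = f/N = k tanθ/(1+k).
μ_min = 1 × tan15.5° / 2 ≈ 0.139.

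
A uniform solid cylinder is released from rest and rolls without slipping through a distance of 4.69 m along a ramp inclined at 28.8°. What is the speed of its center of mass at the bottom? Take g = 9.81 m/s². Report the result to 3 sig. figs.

The moment of inertia is (1/2)MR², giving k ≡ I/(MR²) = 0.5.
Since it rolls without slipping, ω = v/R and KE = ½Mv² + ½Iω² = ½(1+k)Mv² = (3/4)Mv².
The vertical drop is h = L sinθ = 4.69 × sin28.8° = 2.259 m.
Energy conservation: Mgh = (3/4)Mv², so v = √(2gh/(1+k)) = √(2 × 9.81 × 2.259 / 1.5) ≈ 5.44 m/s.

v ≈ 5.44 m/s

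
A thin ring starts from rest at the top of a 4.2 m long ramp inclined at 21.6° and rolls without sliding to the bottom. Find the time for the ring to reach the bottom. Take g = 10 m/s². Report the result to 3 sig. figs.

t ≈ 2.14 s

With I = MR², the ratio k = I/(MR²) is 1.
Along the incline Mg sinθ − f = Ma, and torque about the center fR = Iα = kMR²(a/R) gives f = kMa.
Hence a = g sinθ/(1+k) = 10×sin21.6°/2 = 1.841 m/s².
Starting from rest, L = ½at², so t = √(2L/a) = √(2×4.2/1.841) ≈ 2.14 s.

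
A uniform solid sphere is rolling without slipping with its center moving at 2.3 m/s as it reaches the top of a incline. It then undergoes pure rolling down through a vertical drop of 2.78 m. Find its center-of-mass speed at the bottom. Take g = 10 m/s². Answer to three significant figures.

For this body I = (2/5)MR², i.e. k = I/(MR²) = 0.4.
Rolling without slipping gives ω = v/R, so the total kinetic energy is ½Mv² + ½Iω² = ½(1+k)Mv² = (7/10)Mv².
Conserving energy between top and bottom: (7/10)Mv² = (7/10)Mv₀² + Mgh, hence v² = v₀² + 2gh/(1+k).
v = √(2.3² + 2×10×2.78/1.4) = √45 ≈ 6.71 m/s.

v ≈ 6.71 m/s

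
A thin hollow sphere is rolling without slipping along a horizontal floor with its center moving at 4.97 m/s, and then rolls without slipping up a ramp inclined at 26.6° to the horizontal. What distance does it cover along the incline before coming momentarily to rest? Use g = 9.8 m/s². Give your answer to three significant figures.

d ≈ 4.69 m

For this body I = (2/3)MR², i.e. k = I/(MR²) = 2/3.
Pure rolling means v = ωR; then KE = ½Mv² + ½I(v/R)² = ½(1+k)Mv² = (5/6)Mv².
Setting this equal to Mgh gives the vertical rise h = (1+k)v₀²/(2g) = 1.667×4.97²/(2×9.8) = 2.1 m.
The distance along the slope is d = h/sinθ = 2.1/sin26.6° ≈ 4.69 m.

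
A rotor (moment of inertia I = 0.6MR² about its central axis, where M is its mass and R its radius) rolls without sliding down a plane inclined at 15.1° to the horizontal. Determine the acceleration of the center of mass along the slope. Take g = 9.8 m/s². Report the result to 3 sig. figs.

With I = 0.6MR², the ratio k = I/(MR²) is 0.6.
Translational: Mg sinθ − f = Ma. Rotational about the CM: fR = Iα = kMRa, so f = kMa.
Eliminating f: Mg sinθ = (1+k)Ma, so a = g sinθ/(1+k) = 9.8 × sin15.1° / 1.6 ≈ 1.60 m/s².

a ≈ 1.60 m/s²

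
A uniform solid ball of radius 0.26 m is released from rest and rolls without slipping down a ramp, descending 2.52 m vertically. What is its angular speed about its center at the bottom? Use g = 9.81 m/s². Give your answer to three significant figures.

For this body I = (2/5)MR², i.e. k = I/(MR²) = 0.4.
Pure rolling means v = ωR; then KE = ½Mv² + ½I(v/R)² = ½(1+k)Mv² = (7/10)Mv².
Energy conservation Mgh = ½(1+k)Mv² gives v = √(2gh/(1+k)) = √(2 × 9.81 × 2.52 / 1.4) = 5.943 m/s.
The angular speed follows from ω = v/R = 5.943/0.26 ≈ 22.9 rad/s.

ω ≈ 22.9 rad/s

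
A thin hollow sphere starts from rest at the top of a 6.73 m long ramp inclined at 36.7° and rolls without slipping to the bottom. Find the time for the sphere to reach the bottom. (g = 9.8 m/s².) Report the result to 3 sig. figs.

t ≈ 1.96 s

Here I = (2/3)MR², so the shape factor k = I/(MR²) = 2/3.
Newton's second law down the slope: Mg sinθ − f = Ma. The torque equation fR = Iα (with α = a/R) gives f = kMa.
Hence a = g sinθ/(1+k) = 9.8×sin36.7°/1.667 = 3.514 m/s².
With constant a from rest, t = √(2L/a) = √(2·6.73/3.514) ≈ 1.96 s.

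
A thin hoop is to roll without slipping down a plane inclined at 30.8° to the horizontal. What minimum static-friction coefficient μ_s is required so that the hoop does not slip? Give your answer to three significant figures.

μ_min ≈ 0.298

Here I = MR², so the shape factor k = I/(MR²) = 1.
Newton's second law down the slope: Mg sinθ − f = Ma. The torque equation fR = Iα (with α = a/R) gives f = kMa.
These give a = g sinθ/(1+k) and the required friction f = kMg sinθ/(1+k).
The normal force is N = Mg cosθ, so μ_min = f/N = k tanθ/(1+k).
μ_min = 1 × tan30.8° / 2 ≈ 0.298.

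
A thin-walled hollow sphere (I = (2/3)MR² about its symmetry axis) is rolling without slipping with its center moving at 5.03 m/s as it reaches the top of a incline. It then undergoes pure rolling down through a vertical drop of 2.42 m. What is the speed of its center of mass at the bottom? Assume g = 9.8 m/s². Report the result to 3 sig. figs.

v ≈ 7.33 m/s

Here I = (2/3)MR², so the shape factor k = I/(MR²) = 2/3.
Rolling without slipping gives ω = v/R, so the total kinetic energy is ½Mv² + ½Iω² = ½(1+k)Mv² = (5/6)Mv².
Energy conservation: (5/6)Mv₀² + Mgh = (5/6)Mv², so v² = v₀² + 2gh/(1+k).
v = √(5.03² + 2×9.8×2.42/1.667) = √53.76 ≈ 7.33 m/s.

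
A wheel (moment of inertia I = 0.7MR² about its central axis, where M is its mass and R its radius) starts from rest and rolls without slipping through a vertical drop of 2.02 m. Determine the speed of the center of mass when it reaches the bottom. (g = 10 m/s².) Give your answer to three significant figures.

Here I = 0.7MR², so the shape factor k = I/(MR²) = 0.7.
Pure rolling means v = ωR; then KE = ½Mv² + ½I(v/R)² = ½(1+k)Mv² = (17/20)Mv².
Setting Mgh = (17/20)Mv² gives v = √(2gh/(1+k)) = √(2·10·2.02/1.7) ≈ 4.87 m/s.

v ≈ 4.87 m/s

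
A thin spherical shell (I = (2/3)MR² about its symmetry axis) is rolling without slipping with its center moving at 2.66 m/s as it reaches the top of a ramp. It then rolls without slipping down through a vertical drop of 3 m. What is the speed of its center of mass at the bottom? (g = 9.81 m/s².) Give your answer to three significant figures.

The moment of inertia is (2/3)MR², giving k ≡ I/(MR²) = 2/3.
Since it rolls without slipping, ω = v/R and KE = ½Mv² + ½Iω² = ½(1+k)Mv² = (5/6)Mv².
Conserving energy between top and bottom: (5/6)Mv² = (5/6)Mv₀² + Mgh, hence v² = v₀² + 2gh/(1+k).
v = √(2.66² + 2×9.81×3/1.667) = √42.39 ≈ 6.51 m/s.

v ≈ 6.51 m/s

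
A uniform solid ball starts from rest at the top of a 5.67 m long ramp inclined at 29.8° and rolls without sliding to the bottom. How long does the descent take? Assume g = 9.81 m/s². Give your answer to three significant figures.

t ≈ 1.80 s

The moment of inertia is (2/5)MR², giving k ≡ I/(MR²) = 0.4.
Translational: Mg sinθ − f = Ma. Rotational about the CM: fR = Iα = kMRa, so f = kMa.
Hence a = g sinθ/(1+k) = 9.81×sin29.8°/1.4 = 3.482 m/s².
Starting from rest, L = ½at², so t = √(2L/a) = √(2×5.67/3.482) ≈ 1.80 s.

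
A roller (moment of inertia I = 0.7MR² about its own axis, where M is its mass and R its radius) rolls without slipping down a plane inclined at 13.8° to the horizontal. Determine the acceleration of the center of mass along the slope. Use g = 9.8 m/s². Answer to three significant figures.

For this body I = 0.7MR², i.e. k = I/(MR²) = 0.7.
Along the incline Mg sinθ − f = Ma, and torque about the center fR = Iα = kMR²(a/R) gives f = kMa.
Eliminating f: Mg sinθ = (1+k)Ma, so a = g sinθ/(1+k) = 9.8 × sin13.8° / 1.7 ≈ 1.38 m/s².

a ≈ 1.38 m/s²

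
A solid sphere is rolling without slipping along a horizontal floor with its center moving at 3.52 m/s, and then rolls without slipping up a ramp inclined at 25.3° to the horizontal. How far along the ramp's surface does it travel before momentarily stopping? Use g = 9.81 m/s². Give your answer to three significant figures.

Here I = (2/5)MR², so the shape factor k = I/(MR²) = 0.4.
Since it rolls without slipping, ω = v/R and KE = ½Mv² + ½Iω² = ½(1+k)Mv² = (7/10)Mv².
Setting this equal to Mgh gives the vertical rise h = (1+k)v₀²/(2g) = 1.4×3.52²/(2×9.81) = 0.8841 m.
Along the incline, d = h/sinθ = 0.8841/sin25.3° ≈ 2.07 m.

d ≈ 2.07 m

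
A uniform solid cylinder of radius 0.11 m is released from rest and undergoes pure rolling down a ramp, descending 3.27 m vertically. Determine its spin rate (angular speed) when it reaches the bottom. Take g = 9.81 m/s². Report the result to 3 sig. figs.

The moment of inertia is (1/2)MR², giving k ≡ I/(MR²) = 0.5.
The rolling condition ω = v/R makes the rotational term ½I(v/R)² = ½kMv², so KE_total = ½(1+k)Mv² = (3/4)Mv².
Energy conservation Mgh = ½(1+k)Mv² gives v = √(2gh/(1+k)) = √(2 × 9.81 × 3.27 / 1.5) = 6.54 m/s.
The angular speed follows from ω = v/R = 6.54/0.11 ≈ 59.5 rad/s.

ω ≈ 59.5 rad/s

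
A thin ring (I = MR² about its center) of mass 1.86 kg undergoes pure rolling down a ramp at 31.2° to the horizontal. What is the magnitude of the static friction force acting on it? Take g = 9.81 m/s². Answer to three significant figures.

f ≈ 4.73 N

The moment of inertia is MR², giving k ≡ I/(MR²) = 1.
Translational: Mg sinθ − f = Ma. Rotational about the CM: fR = Iα = kMRa, so f = kMa.
Combining, a = g sinθ/(1+k) and f = kMa = kMg sinθ/(1+k).
f = 1 × 1.86 × 9.81 × sin31.2° / 2 ≈ 4.73 N.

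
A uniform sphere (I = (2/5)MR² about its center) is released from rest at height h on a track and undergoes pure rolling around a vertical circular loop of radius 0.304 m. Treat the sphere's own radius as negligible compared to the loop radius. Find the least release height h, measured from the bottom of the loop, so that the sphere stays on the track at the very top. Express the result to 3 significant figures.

For this body I = (2/5)MR², i.e. k = I/(MR²) = 0.4.
At the top of the loop, the minimum-contact condition is Mg = Mv_top²/r, so v_top² = gr.
With ω = v/R, the kinetic energy at speed v is ½(1+k)Mv² = (7/10)Mv².
Energy conservation from release (height h) to the top (height 2r): Mgh = Mg(2r) + (7/10)M·gr.
Thus h_min = 2r + (1+k)r/2 = r(2 + 1.4/2) = 0.304 × 2.7 ≈ 0.821 m.

h_min ≈ 0.821 m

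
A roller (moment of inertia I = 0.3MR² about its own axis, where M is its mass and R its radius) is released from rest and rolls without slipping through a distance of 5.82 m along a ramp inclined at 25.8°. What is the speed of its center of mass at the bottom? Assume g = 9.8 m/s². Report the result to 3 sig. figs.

Here I = 0.3MR², so the shape factor k = I/(MR²) = 0.3.
Rolling without slipping gives ω = v/R, so the total kinetic energy is ½Mv² + ½Iω² = ½(1+k)Mv² = (13/20)Mv².
The vertical drop is h = L sinθ = 5.82 × sin25.8° = 2.533 m.
Setting Mgh = (13/20)Mv² gives v = √(2gh/(1+k)) = √(2·9.8·2.533/1.3) ≈ 6.18 m/s.

v ≈ 6.18 m/s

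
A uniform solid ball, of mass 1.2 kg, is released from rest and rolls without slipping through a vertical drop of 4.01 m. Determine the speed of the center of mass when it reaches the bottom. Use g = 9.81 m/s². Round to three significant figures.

The moment of inertia is (2/5)MR², giving k ≡ I/(MR²) = 0.4.
Pure rolling means v = ωR; then KE = ½Mv² + ½I(v/R)² = ½(1+k)Mv² = (7/10)Mv².
Energy conservation: Mgh = (7/10)Mv², so v = √(2gh/(1+k)) = √(2 × 9.81 × 4.01 / 1.4) ≈ 7.50 m/s.

v ≈ 7.50 m/s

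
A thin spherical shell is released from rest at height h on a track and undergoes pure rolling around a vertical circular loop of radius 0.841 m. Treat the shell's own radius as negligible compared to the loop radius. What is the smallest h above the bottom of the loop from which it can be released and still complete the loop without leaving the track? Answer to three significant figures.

h_min ≈ 2.38 m

Here I = (2/3)MR², so the shape factor k = I/(MR²) = 2/3.
At the top, contact is just lost when gravity alone supplies the centripetal force: Mg = Mv_top²/r, i.e. v_top² = gr.
With ω = v/R, the kinetic energy at speed v is ½(1+k)Mv² = (5/6)Mv².
Energy conservation from release (height h) to the top (height 2r): Mgh = Mg(2r) + (5/6)M·gr.
Thus h_min = 2r + (1+k)r/2 = r(2 + 1.667/2) = 0.841 × 2.833 ≈ 2.38 m.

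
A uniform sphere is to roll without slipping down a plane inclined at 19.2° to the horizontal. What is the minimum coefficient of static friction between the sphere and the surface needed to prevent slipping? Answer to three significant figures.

The moment of inertia is (2/5)MR², giving k ≡ I/(MR²) = 0.4.
Newton's second law down the slope: Mg sinθ − f = Ma. The torque equation fR = Iα (with α = a/R) gives f = kMa.
These give a = g sinθ/(1+k) and the required friction f = kMg sinθ/(1+k).
The normal force is N = Mg cosθ, so μ_min = f/N = k tanθ/(1+k).
μ_min = 0.4 × tan19.2° / 1.4 ≈ 0.0995.

μ_min ≈ 0.0995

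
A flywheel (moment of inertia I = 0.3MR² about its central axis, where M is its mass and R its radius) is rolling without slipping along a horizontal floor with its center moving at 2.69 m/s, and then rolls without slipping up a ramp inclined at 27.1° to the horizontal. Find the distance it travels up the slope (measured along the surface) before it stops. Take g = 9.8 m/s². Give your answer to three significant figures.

d ≈ 1.05 m

Here I = 0.3MR², so the shape factor k = I/(MR²) = 0.3.
Since it rolls without slipping, ω = v/R and KE = ½Mv² + ½Iω² = ½(1+k)Mv² = (13/20)Mv².
Setting this equal to Mgh gives the vertical rise h = (1+k)v₀²/(2g) = 1.3×2.69²/(2×9.8) = 0.4799 m.
Along the incline, d = h/sinθ = 0.4799/sin27.1° ≈ 1.05 m.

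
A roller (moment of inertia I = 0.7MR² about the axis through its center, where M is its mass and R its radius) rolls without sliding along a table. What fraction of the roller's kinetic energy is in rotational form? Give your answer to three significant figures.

For this body I = 0.7MR², i.e. k = I/(MR²) = 0.7.
Since ω = v/R, the translational part is ½Mv² and the rotational part is ½I(v/R)² = ½kMv²; the total is ½(1+k)Mv².
The rotational fraction is therefore k/(1+k) = 0.7/1.7 ≈ 0.412.

fraction ≈ 0.412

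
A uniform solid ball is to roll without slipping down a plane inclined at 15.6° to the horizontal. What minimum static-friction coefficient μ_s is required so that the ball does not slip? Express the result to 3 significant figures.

For this body I = (2/5)MR², i.e. k = I/(MR²) = 0.4.
Along the incline Mg sinθ − f = Ma, and torque about the center fR = Iα = kMR²(a/R) gives f = kMa.
These give a = g sinθ/(1+k) and the required friction f = kMg sinθ/(1+k).
The normal force is N = Mg cosθ, so μ_min = f/N = k tanθ/(1+k).
μ_min = 0.4 × tan15.6° / 1.4 ≈ 0.0798.

μ_min ≈ 0.0798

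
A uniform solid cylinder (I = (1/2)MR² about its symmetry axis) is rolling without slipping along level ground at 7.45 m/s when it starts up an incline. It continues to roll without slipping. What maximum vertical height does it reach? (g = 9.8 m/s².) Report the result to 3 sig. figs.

h ≈ 4.25 m

Here I = (1/2)MR², so the shape factor k = I/(MR²) = 0.5.
Since it rolls without slipping, ω = v/R and KE = ½Mv² + ½Iω² = ½(1+k)Mv² = (3/4)Mv².
All of this converts to potential energy at the highest point: (3/4)Mv₀² = Mgh.
Thus h = (1+k)v₀²/(2g) = 1.5 × 7.45² / (2 × 9.8) ≈ 4.25 m.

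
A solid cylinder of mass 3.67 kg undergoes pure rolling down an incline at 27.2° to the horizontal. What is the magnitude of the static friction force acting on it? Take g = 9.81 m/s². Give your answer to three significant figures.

f ≈ 5.49 N

The moment of inertia is (1/2)MR², giving k ≡ I/(MR²) = 0.5.
Along the incline Mg sinθ − f = Ma, and torque about the center fR = Iα = kMR²(a/R) gives f = kMa.
Combining, a = g sinθ/(1+k) and f = kMa = kMg sinθ/(1+k).
f = 0.5 × 3.67 × 9.81 × sin27.2° / 1.5 ≈ 5.49 N.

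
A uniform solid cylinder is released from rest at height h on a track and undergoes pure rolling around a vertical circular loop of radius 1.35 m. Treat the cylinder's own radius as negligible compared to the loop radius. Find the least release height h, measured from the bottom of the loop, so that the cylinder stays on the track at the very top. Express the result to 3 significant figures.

h_min ≈ 3.71 m

With I = (1/2)MR², the ratio k = I/(MR²) is 0.5.
At the top of the loop, the minimum-contact condition is Mg = Mv_top²/r, so v_top² = gr.
With ω = v/R, the kinetic energy at speed v is ½(1+k)Mv² = (3/4)Mv².
Energy conservation from release (height h) to the top (height 2r): Mgh = Mg(2r) + (3/4)M·gr.
Thus h_min = 2r + (1+k)r/2 = r(2 + 1.5/2) = 1.35 × 2.75 ≈ 3.71 m.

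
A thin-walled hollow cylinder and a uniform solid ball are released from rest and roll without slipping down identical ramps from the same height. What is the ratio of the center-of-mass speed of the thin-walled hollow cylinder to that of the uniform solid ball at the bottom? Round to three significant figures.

v_ratio ≈ 0.837

Each satisfies Mgh = ½(1+k)Mv² with k = I/(MR²), so v ∝ 1/√(1+k).
For the thin-walled hollow cylinder k = 1; for the uniform solid ball k = 0.4.
v₁/v₂ = √((1+k₂)/(1+k₁)) = √(1.4/2) ≈ 0.837.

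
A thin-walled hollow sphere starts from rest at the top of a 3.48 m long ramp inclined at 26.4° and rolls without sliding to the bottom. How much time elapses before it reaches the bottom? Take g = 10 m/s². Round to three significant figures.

t ≈ 1.62 s

Here I = (2/3)MR², so the shape factor k = I/(MR²) = 2/3.
Along the incline Mg sinθ − f = Ma, and torque about the center fR = Iα = kMR²(a/R) gives f = kMa.
Hence a = g sinθ/(1+k) = 10×sin26.4°/1.667 = 2.668 m/s².
With constant a from rest, t = √(2L/a) = √(2·3.48/2.668) ≈ 1.62 s.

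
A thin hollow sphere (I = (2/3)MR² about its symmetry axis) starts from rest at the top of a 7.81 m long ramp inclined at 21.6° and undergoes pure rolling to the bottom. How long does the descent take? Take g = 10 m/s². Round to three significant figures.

t ≈ 2.66 s

With I = (2/3)MR², the ratio k = I/(MR²) is 2/3.
Newton's second law down the slope: Mg sinθ − f = Ma. The torque equation fR = Iα (with α = a/R) gives f = kMa.
Hence a = g sinθ/(1+k) = 10×sin21.6°/1.667 = 2.209 m/s².
Starting from rest, L = ½at², so t = √(2L/a) = √(2×7.81/2.209) ≈ 2.66 s.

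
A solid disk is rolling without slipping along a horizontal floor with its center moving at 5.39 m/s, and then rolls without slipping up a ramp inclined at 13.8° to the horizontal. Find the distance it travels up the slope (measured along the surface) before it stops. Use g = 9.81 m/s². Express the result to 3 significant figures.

d ≈ 9.31 m

Here I = (1/2)MR², so the shape factor k = I/(MR²) = 0.5.
The rolling condition ω = v/R makes the rotational term ½I(v/R)² = ½kMv², so KE_total = ½(1+k)Mv² = (3/4)Mv².
Setting this equal to Mgh gives the vertical rise h = (1+k)v₀²/(2g) = 1.5×5.39²/(2×9.81) = 2.221 m.
The distance along the slope is d = h/sinθ = 2.221/sin13.8° ≈ 9.31 m.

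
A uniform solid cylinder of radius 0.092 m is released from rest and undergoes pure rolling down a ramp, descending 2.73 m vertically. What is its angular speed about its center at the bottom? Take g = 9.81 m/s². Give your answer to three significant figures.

Here I = (1/2)MR², so the shape factor k = I/(MR²) = 0.5.
Pure rolling means v = ωR; then KE = ½Mv² + ½I(v/R)² = ½(1+k)Mv² = (3/4)Mv².
Energy conservation Mgh = ½(1+k)Mv² gives v = √(2gh/(1+k)) = √(2 × 9.81 × 2.73 / 1.5) = 5.976 m/s.
The angular speed follows from ω = v/R = 5.976/0.092 ≈ 65.0 rad/s.

ω ≈ 65.0 rad/s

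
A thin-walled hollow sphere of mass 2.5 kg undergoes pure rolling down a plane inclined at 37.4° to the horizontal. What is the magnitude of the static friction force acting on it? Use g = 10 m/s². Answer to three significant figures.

Here I = (2/3)MR², so the shape factor k = I/(MR²) = 2/3.
Translational: Mg sinθ − f = Ma. Rotational about the CM: fR = Iα = kMRa, so f = kMa.
Combining, a = g sinθ/(1+k) and f = kMa = kMg sinθ/(1+k).
f = (2/3) × 2.5 × 10 × sin37.4° / 1.667 ≈ 6.07 N.

f ≈ 6.07 N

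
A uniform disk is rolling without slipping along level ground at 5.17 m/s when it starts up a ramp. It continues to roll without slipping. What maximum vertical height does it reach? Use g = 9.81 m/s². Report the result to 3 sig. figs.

For this body I = (1/2)MR², i.e. k = I/(MR²) = 0.5.
Since it rolls without slipping, ω = v/R and KE = ½Mv² + ½Iω² = ½(1+k)Mv² = (3/4)Mv².
At the top the kinetic energy is zero, so (3/4)Mv₀² = Mgh.
Thus h = (1+k)v₀²/(2g) = 1.5 × 5.17² / (2 × 9.81) ≈ 2.04 m.

h ≈ 2.04 m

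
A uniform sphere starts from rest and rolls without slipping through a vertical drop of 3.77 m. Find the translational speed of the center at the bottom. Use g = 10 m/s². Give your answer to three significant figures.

v ≈ 7.34 m/s

With I = (2/5)MR², the ratio k = I/(MR²) is 0.4.
Rolling without slipping gives ω = v/R, so the total kinetic energy is ½Mv² + ½Iω² = ½(1+k)Mv² = (7/10)Mv².
Setting Mgh = (7/10)Mv² gives v = √(2gh/(1+k)) = √(2·10·3.77/1.4) ≈ 7.34 m/s.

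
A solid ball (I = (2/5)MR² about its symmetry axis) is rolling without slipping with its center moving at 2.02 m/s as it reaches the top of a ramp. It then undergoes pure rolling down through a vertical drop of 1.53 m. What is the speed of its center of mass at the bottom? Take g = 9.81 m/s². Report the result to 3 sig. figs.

v ≈ 5.05 m/s

With I = (2/5)MR², the ratio k = I/(MR²) is 0.4.
Since it rolls without slipping, ω = v/R and KE = ½Mv² + ½Iω² = ½(1+k)Mv² = (7/10)Mv².
Conserving energy between top and bottom: (7/10)Mv² = (7/10)Mv₀² + Mgh, hence v² = v₀² + 2gh/(1+k).
v = √(2.02² + 2×9.81×1.53/1.4) = √25.52 ≈ 5.05 m/s.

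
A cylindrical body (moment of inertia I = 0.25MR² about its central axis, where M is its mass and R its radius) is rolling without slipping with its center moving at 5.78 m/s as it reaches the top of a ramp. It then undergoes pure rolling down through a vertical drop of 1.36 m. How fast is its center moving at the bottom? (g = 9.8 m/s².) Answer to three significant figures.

v ≈ 7.40 m/s

For this body I = 0.25MR², i.e. k = I/(MR²) = 0.25.
Pure rolling means v = ωR; then KE = ½Mv² + ½I(v/R)² = ½(1+k)Mv² = (5/8)Mv².
Energy conservation: (5/8)Mv₀² + Mgh = (5/8)Mv², so v² = v₀² + 2gh/(1+k).
v = √(5.78² + 2×9.8×1.36/1.25) = √54.73 ≈ 7.40 m/s.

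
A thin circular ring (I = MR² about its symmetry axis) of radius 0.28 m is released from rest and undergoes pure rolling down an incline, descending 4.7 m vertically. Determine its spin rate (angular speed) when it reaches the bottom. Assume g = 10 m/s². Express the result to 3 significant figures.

ω ≈ 24.5 rad/s

With I = MR², the ratio k = I/(MR²) is 1.
Since it rolls without slipping, ω = v/R and KE = ½Mv² + ½Iω² = ½(1+k)Mv² = Mv².
Energy conservation Mgh = ½(1+k)Mv² gives v = √(2gh/(1+k)) = √(2 × 10 × 4.7 / 2) = 6.856 m/s.
The angular speed follows from ω = v/R = 6.856/0.28 ≈ 24.5 rad/s.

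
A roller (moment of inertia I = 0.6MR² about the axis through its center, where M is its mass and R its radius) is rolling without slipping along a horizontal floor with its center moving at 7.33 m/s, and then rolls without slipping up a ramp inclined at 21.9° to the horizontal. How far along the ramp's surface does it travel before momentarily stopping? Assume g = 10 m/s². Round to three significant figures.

d ≈ 11.5 m

For this body I = 0.6MR², i.e. k = I/(MR²) = 0.6.
Pure rolling means v = ωR; then KE = ½Mv² + ½I(v/R)² = ½(1+k)Mv² = (4/5)Mv².
Setting this equal to Mgh gives the vertical rise h = (1+k)v₀²/(2g) = 1.6×7.33²/(2×10) = 4.298 m.
The distance along the slope is d = h/sinθ = 4.298/sin21.9° ≈ 11.5 m.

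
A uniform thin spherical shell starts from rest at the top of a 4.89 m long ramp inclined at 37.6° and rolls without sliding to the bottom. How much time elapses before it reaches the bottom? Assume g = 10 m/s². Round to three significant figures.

The moment of inertia is (2/3)MR², giving k ≡ I/(MR²) = 2/3.
Translational: Mg sinθ − f = Ma. Rotational about the CM: fR = Iα = kMRa, so f = kMa.
Hence a = g sinθ/(1+k) = 10×sin37.6°/1.667 = 3.661 m/s².
Starting from rest, L = ½at², so t = √(2L/a) = √(2×4.89/3.661) ≈ 1.63 s.

t ≈ 1.63 s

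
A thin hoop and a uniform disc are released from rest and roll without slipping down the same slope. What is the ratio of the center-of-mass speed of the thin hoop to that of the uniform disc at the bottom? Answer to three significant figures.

v_ratio ≈ 0.866

Each satisfies Mgh = ½(1+k)Mv² with k = I/(MR²), so v ∝ 1/√(1+k).
For the thin hoop k = 1; for the uniform disc k = 0.5.
v₁/v₂ = √((1+k₂)/(1+k₁)) = √(1.5/2) ≈ 0.866.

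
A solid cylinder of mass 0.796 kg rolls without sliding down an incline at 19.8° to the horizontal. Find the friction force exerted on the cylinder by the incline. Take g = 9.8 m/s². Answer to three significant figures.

f ≈ 0.881 N

The moment of inertia is (1/2)MR², giving k ≡ I/(MR²) = 0.5.
Translational: Mg sinθ − f = Ma. Rotational about the CM: fR = Iα = kMRa, so f = kMa.
Combining, a = g sinθ/(1+k) and f = kMa = kMg sinθ/(1+k).
f = 0.5 × 0.796 × 9.8 × sin19.8° / 1.5 ≈ 0.881 N.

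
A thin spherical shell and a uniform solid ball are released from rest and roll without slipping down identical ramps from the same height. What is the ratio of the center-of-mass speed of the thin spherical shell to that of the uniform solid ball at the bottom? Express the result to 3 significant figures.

Each satisfies Mgh = ½(1+k)Mv² with k = I/(MR²), so v ∝ 1/√(1+k).
For the thin spherical shell k = 2/3; for the uniform solid ball k = 0.4.
v₁/v₂ = √((1+k₂)/(1+k₁)) = √(1.4/1.667) ≈ 0.917.

v_ratio ≈ 0.917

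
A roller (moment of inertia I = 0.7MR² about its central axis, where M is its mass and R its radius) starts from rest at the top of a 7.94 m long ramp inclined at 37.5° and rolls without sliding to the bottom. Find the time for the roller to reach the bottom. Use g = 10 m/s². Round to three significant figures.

With I = 0.7MR², the ratio k = I/(MR²) is 0.7.
Translational: Mg sinθ − f = Ma. Rotational about the CM: fR = Iα = kMRa, so f = kMa.
Hence a = g sinθ/(1+k) = 10×sin37.5°/1.7 = 3.581 m/s².
With constant a from rest, t = √(2L/a) = √(2·7.94/3.581) ≈ 2.11 s.

t ≈ 2.11 s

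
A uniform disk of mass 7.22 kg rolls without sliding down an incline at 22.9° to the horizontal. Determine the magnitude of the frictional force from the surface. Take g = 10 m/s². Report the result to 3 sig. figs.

The moment of inertia is (1/2)MR², giving k ≡ I/(MR²) = 0.5.
Translational: Mg sinθ − f = Ma. Rotational about the CM: fR = Iα = kMRa, so f = kMa.
Combining, a = g sinθ/(1+k) and f = kMa = kMg sinθ/(1+k).
f = 0.5 × 7.22 × 10 × sin22.9° / 1.5 ≈ 9.36 N.

f ≈ 9.36 N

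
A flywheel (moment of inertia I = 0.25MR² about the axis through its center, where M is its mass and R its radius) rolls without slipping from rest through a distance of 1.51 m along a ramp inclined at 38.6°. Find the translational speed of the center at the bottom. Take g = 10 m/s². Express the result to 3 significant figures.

v ≈ 3.88 m/s

For this body I = 0.25MR², i.e. k = I/(MR²) = 0.25.
Pure rolling means v = ωR; then KE = ½Mv² + ½I(v/R)² = ½(1+k)Mv² = (5/8)Mv².
The vertical drop is h = L sinθ = 1.51 × sin38.6° = 0.9421 m.
Setting Mgh = (5/8)Mv² gives v = √(2gh/(1+k)) = √(2·10·0.9421/1.25) ≈ 3.88 m/s.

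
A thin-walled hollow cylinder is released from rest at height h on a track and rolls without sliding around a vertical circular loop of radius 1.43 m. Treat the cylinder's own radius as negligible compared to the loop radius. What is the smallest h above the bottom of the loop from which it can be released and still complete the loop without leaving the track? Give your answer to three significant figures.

h_min ≈ 4.29 m

With I = MR², the ratio k = I/(MR²) is 1.
At the top of the loop, the minimum-contact condition is Mg = Mv_top²/r, so v_top² = gr.
With ω = v/R, the kinetic energy at speed v is ½(1+k)Mv² = Mv².
Energy conservation from release (height h) to the top (height 2r): Mgh = Mg(2r) + M·gr.
Thus h_min = 2r + (1+k)r/2 = r(2 + 2/2) = 1.43 × 3 ≈ 4.29 m.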